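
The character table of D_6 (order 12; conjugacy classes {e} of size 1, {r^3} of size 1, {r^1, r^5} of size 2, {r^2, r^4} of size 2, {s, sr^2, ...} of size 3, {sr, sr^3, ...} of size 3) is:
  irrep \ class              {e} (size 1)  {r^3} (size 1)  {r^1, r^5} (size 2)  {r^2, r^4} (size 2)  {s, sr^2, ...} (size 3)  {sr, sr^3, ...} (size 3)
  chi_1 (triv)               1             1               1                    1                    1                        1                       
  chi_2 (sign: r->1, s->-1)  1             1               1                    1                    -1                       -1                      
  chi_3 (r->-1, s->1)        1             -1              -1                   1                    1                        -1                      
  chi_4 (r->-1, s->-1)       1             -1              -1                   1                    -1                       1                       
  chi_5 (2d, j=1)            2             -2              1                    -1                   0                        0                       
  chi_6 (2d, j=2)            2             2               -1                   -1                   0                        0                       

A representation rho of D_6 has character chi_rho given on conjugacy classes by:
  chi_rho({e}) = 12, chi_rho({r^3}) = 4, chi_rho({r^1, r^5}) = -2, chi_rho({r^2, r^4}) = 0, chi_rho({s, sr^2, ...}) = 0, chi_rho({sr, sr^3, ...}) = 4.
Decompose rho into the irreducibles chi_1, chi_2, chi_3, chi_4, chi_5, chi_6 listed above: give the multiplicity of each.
Multiplicities: chi_1: 2, chi_2: 0, chi_3: 0, chi_4: 2, chi_5: 1, chi_6: 3.

Argument: Use <chi_rho, chi> = (1/|G|) sum_C |C| * chi_rho(C) * conj(chi(C)) with |G| = 12 for each irreducible chi in the table:
  <chi_rho, chi_1> = (1/12)[1*(12)*conj(1) + 1*(4)*conj(1) + 2*(-2)*conj(1) + 2*(0)*conj(1) + 3*(0)*conj(1) + 3*(4)*conj(1)]
      = (1/12)[(12) + (4) + (-4) + (0) + (0) + (12)] = 24/12 = 2
  <chi_rho, chi_2> = (1/12)[1*(12)*conj(1) + 1*(4)*conj(1) + 2*(-2)*conj(1) + 2*(0)*conj(1) + 3*(0)*conj(-1) + 3*(4)*conj(-1)]
      = (1/12)[(12) + (4) + (-4) + (0) + (0) + (-12)] = 0/12 = 0
  <chi_rho, chi_3> = (1/12)[1*(12)*conj(1) + 1*(4)*conj(-1) + 2*(-2)*conj(-1) + 2*(0)*conj(1) + 3*(0)*conj(1) + 3*(4)*conj(-1)]
      = (1/12)[(12) + (-4) + (4) + (0) + (0) + (-12)] = 0/12 = 0
  <chi_rho, chi_4> = (1/12)[1*(12)*conj(1) + 1*(4)*conj(-1) + 2*(-2)*conj(-1) + 2*(0)*conj(1) + 3*(0)*conj(-1) + 3*(4)*conj(1)]
      = (1/12)[(12) + (-4) + (4) + (0) + (0) + (12)] = 24/12 = 2
  <chi_rho, chi_5> = (1/12)[1*(12)*conj(2) + 1*(4)*conj(-2) + 2*(-2)*conj(1) + 2*(0)*conj(-1) + 3*(0)*conj(0) + 3*(4)*conj(0)]
      = (1/12)[(24) + (-8) + (-4) + (0) + (0) + (0)] = 12/12 = 1
  <chi_rho, chi_6> = (1/12)[1*(12)*conj(2) + 1*(4)*conj(2) + 2*(-2)*conj(-1) + 2*(0)*conj(-1) + 3*(0)*conj(0) + 3*(4)*conj(0)]
      = (1/12)[(24) + (8) + (4) + (0) + (0) + (0)] = 36/12 = 3
Dimension check: dim(rho) = sum (mult * dim) = 2*1 + 0*1 + 0*1 + 2*1 + 1*2 + 3*2 = 12 = chi_rho(e) = 12.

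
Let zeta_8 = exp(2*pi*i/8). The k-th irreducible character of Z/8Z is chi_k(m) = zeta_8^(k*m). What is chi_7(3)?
chi_7(3) = zeta_8^21 = exp(-3*I*pi/4)

Derivation: chi_7(3) = zeta_8^(7*3) = zeta_8^21. Since zeta_8^8 = 1, this equals zeta_8^5 = exp(2*pi*i*5/8) = exp(-3*I*pi/4).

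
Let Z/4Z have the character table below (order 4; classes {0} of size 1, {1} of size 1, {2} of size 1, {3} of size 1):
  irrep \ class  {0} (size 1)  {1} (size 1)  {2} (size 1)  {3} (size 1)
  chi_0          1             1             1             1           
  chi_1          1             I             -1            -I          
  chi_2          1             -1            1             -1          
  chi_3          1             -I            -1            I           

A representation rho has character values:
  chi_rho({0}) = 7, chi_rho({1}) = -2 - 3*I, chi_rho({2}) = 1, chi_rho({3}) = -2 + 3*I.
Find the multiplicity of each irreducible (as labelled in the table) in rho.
Multiplicities: chi_0: 1, chi_1: 0, chi_2: 3, chi_3: 3.

Explanation: Use <chi_rho, chi> = (1/|G|) sum_C |C| * chi_rho(C) * conj(chi(C)) with |G| = 4 for each irreducible chi in the table:
  <chi_rho, chi_0> = (1/4)[1*(7)*conj(1) + 1*(-2 - 3*I)*conj(1) + 1*(1)*conj(1) + 1*(-2 + 3*I)*conj(1)]
      = (1/4)[(7) + (-2 - 3*I) + (1) + (-2 + 3*I)] = 4/4 = 1
  <chi_rho, chi_1> = (1/4)[1*(7)*conj(1) + 1*(-2 - 3*I)*conj(I) + 1*(1)*conj(-1) + 1*(-2 + 3*I)*conj(-I)]
      = (1/4)[(7) + (-3 + 2*I) + (-1) + (-3 - 2*I)] = 0/4 = 0
  <chi_rho, chi_2> = (1/4)[1*(7)*conj(1) + 1*(-2 - 3*I)*conj(-1) + 1*(1)*conj(1) + 1*(-2 + 3*I)*conj(-1)]
      = (1/4)[(7) + (2 + 3*I) + (1) + (2 - 3*I)] = 12/4 = 3
  <chi_rho, chi_3> = (1/4)[1*(7)*conj(1) + 1*(-2 - 3*I)*conj(-I) + 1*(1)*conj(-1) + 1*(-2 + 3*I)*conj(I)]
      = (1/4)[(7) + (3 - 2*I) + (-1) + (3 + 2*I)] = 12/4 = 3
(Exp terms are combined using exp(i*s)*conj(exp(i*t)) = exp(i*(s-t)), and sums of them are collapsed using the identity that for every m > 1 the m distinct m-th roots of unity sum to 0, e.g. 1 + exp(2*I*pi/3) + exp(-2*I*pi/3) = 0.)
Dimension check: dim(rho) = sum (mult * dim) = 1*1 + 0*1 + 3*1 + 3*1 = 7 = chi_rho(e) = 7.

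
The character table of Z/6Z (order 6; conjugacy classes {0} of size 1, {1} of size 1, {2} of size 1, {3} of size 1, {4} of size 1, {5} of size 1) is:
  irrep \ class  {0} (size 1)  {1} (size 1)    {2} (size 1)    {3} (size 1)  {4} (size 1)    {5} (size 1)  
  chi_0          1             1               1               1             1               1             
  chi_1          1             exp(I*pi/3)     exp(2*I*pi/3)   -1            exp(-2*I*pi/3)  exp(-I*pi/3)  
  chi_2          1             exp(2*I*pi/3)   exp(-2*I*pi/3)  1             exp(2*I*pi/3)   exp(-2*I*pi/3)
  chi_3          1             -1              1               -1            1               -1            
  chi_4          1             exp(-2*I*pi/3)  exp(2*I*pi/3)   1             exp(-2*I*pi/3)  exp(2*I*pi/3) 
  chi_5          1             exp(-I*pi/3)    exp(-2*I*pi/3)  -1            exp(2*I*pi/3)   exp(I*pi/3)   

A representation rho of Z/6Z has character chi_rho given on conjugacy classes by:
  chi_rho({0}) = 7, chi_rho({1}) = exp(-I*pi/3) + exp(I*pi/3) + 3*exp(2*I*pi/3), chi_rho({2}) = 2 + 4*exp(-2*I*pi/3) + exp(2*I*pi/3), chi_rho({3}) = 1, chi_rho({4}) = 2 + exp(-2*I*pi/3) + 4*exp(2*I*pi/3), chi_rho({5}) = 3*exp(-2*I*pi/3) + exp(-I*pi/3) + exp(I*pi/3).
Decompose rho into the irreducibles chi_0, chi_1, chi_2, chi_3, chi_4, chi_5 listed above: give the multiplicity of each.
Multiplicities: chi_0: 1, chi_1: 1, chi_2: 3, chi_3: 1, chi_4: 0, chi_5: 1.

Why: Use <chi_rho, chi> = (1/|G|) sum_C |C| * chi_rho(C) * conj(chi(C)) with |G| = 6 for each irreducible chi in the table:
  <chi_rho, chi_0> = (1/6)[1*(7)*conj(1) + 1*(exp(-I*pi/3) + exp(I*pi/3) + 3*exp(2*I*pi/3))*conj(1) + 1*(2 + 4*exp(-2*I*pi/3) + exp(2*I*pi/3))*conj(1) + 1*(1)*conj(1) + 1*(2 + exp(-2*I*pi/3) + 4*exp(2*I*pi/3))*conj(1) + 1*(3*exp(-2*I*pi/3) + exp(-I*pi/3) + exp(I*pi/3))*conj(1)]
      = (1/6)[(7) + (exp(-I*pi/3) + exp(I*pi/3) + 3*exp(2*I*pi/3)) + (2 + 4*exp(-2*I*pi/3) + exp(2*I*pi/3)) + (1) + (2 + exp(-2*I*pi/3) + 4*exp(2*I*pi/3)) + (3*exp(-2*I*pi/3) + exp(-I*pi/3) + exp(I*pi/3))] = 6/6 = 1
  <chi_rho, chi_1> = (1/6)[1*(7)*conj(1) + 1*(exp(-I*pi/3) + exp(I*pi/3) + 3*exp(2*I*pi/3))*conj(exp(I*pi/3)) + 1*(2 + 4*exp(-2*I*pi/3) + exp(2*I*pi/3))*conj(exp(2*I*pi/3)) + 1*(1)*conj(-1) + 1*(2 + exp(-2*I*pi/3) + 4*exp(2*I*pi/3))*conj(exp(-2*I*pi/3)) + 1*(3*exp(-2*I*pi/3) + exp(-I*pi/3) + exp(I*pi/3))*conj(exp(-I*pi/3))]
      = (1/6)[(7) + (1 + exp(-2*I*pi/3) + 3*exp(I*pi/3)) + (1 + 2*exp(-2*I*pi/3) + 4*exp(2*I*pi/3)) + (-1) + (1 + 4*exp(-2*I*pi/3) + 2*exp(2*I*pi/3)) + (1 + 3*exp(-I*pi/3) + exp(2*I*pi/3))] = 6/6 = 1
  <chi_rho, chi_2> = (1/6)[1*(7)*conj(1) + 1*(exp(-I*pi/3) + exp(I*pi/3) + 3*exp(2*I*pi/3))*conj(exp(2*I*pi/3)) + 1*(2 + 4*exp(-2*I*pi/3) + exp(2*I*pi/3))*conj(exp(-2*I*pi/3)) + 1*(1)*conj(1) + 1*(2 + exp(-2*I*pi/3) + 4*exp(2*I*pi/3))*conj(exp(2*I*pi/3)) + 1*(3*exp(-2*I*pi/3) + exp(-I*pi/3) + exp(I*pi/3))*conj(exp(-2*I*pi/3))]
      = (1/6)[(7) + (2 + exp(-I*pi/3)) + (4 + exp(-2*I*pi/3) + 2*exp(2*I*pi/3)) + (1) + (4 + 2*exp(-2*I*pi/3) + exp(2*I*pi/3)) + (2 + exp(I*pi/3))] = 18/6 = 3
  <chi_rho, chi_3> = (1/6)[1*(7)*conj(1) + 1*(exp(-I*pi/3) + exp(I*pi/3) + 3*exp(2*I*pi/3))*conj(-1) + 1*(2 + 4*exp(-2*I*pi/3) + exp(2*I*pi/3))*conj(1) + 1*(1)*conj(-1) + 1*(2 + exp(-2*I*pi/3) + 4*exp(2*I*pi/3))*conj(1) + 1*(3*exp(-2*I*pi/3) + exp(-I*pi/3) + exp(I*pi/3))*conj(-1)]
      = (1/6)[(7) + (-3*exp(2*I*pi/3) - exp(I*pi/3) - exp(-I*pi/3)) + (2 + 4*exp(-2*I*pi/3) + exp(2*I*pi/3)) + (-1) + (2 + exp(-2*I*pi/3) + 4*exp(2*I*pi/3)) + (-exp(I*pi/3) - exp(-I*pi/3) - 3*exp(-2*I*pi/3))] = 6/6 = 1
  <chi_rho, chi_4> = (1/6)[1*(7)*conj(1) + 1*(exp(-I*pi/3) + exp(I*pi/3) + 3*exp(2*I*pi/3))*conj(exp(-2*I*pi/3)) + 1*(2 + 4*exp(-2*I*pi/3) + exp(2*I*pi/3))*conj(exp(2*I*pi/3)) + 1*(1)*conj(1) + 1*(2 + exp(-2*I*pi/3) + 4*exp(2*I*pi/3))*conj(exp(-2*I*pi/3)) + 1*(3*exp(-2*I*pi/3) + exp(-I*pi/3) + exp(I*pi/3))*conj(exp(2*I*pi/3))]
      = (1/6)[(7) + (-1 + 3*exp(-2*I*pi/3) + exp(I*pi/3)) + (1 + 2*exp(-2*I*pi/3) + 4*exp(2*I*pi/3)) + (1) + (1 + 4*exp(-2*I*pi/3) + 2*exp(2*I*pi/3)) + (-1 + exp(-I*pi/3) + 3*exp(2*I*pi/3))] = 0/6 = 0
  <chi_rho, chi_5> = (1/6)[1*(7)*conj(1) + 1*(exp(-I*pi/3) + exp(I*pi/3) + 3*exp(2*I*pi/3))*conj(exp(-I*pi/3)) + 1*(2 + 4*exp(-2*I*pi/3) + exp(2*I*pi/3))*conj(exp(-2*I*pi/3)) + 1*(1)*conj(-1) + 1*(2 + exp(-2*I*pi/3) + 4*exp(2*I*pi/3))*conj(exp(2*I*pi/3)) + 1*(3*exp(-2*I*pi/3) + exp(-I*pi/3) + exp(I*pi/3))*conj(exp(I*pi/3))]
      = (1/6)[(7) + (-2 + exp(2*I*pi/3)) + (4 + exp(-2*I*pi/3) + 2*exp(2*I*pi/3)) + (-1) + (4 + 2*exp(-2*I*pi/3) + exp(2*I*pi/3)) + (-2 + exp(-2*I*pi/3))] = 6/6 = 1
(Exp terms are combined using exp(i*s)*conj(exp(i*t)) = exp(i*(s-t)), and sums of them are collapsed using the identity that for every m > 1 the m distinct m-th roots of unity sum to 0, e.g. 1 + exp(2*I*pi/3) + exp(-2*I*pi/3) = 0.)
Dimension check: dim(rho) = sum (mult * dim) = 1*1 + 1*1 + 3*1 + 1*1 + 0*1 + 1*1 = 7 = chi_rho(e) = 7.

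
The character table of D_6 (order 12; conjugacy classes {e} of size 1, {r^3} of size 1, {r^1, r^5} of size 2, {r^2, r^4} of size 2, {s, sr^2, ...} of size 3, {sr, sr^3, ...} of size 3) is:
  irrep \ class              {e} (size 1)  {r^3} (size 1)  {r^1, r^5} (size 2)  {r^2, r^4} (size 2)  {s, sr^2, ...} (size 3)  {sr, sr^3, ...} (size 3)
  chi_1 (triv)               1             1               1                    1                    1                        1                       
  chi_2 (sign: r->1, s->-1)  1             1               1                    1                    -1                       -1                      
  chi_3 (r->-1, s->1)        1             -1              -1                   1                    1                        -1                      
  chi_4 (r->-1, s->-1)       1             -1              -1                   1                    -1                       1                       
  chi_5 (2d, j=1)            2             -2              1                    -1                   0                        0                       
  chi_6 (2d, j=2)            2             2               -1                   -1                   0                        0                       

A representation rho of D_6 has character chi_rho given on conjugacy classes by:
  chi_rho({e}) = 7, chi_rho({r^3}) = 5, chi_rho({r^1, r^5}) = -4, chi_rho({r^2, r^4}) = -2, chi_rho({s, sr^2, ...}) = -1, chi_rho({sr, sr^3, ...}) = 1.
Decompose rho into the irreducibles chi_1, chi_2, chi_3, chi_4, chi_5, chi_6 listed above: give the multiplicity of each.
Multiplicities: chi_1: 0, chi_2: 0, chi_3: 0, chi_4: 1, chi_5: 0, chi_6: 3.

Solution. Use <chi_rho, chi> = (1/|G|) sum_C |C| * chi_rho(C) * conj(chi(C)) with |G| = 12 for each irreducible chi in the table:
  <chi_rho, chi_1> = (1/12)[1*(7)*conj(1) + 1*(5)*conj(1) + 2*(-4)*conj(1) + 2*(-2)*conj(1) + 3*(-1)*conj(1) + 3*(1)*conj(1)]
      = (1/12)[(7) + (5) + (-8) + (-4) + (-3) + (3)] = 0/12 = 0
  <chi_rho, chi_2> = (1/12)[1*(7)*conj(1) + 1*(5)*conj(1) + 2*(-4)*conj(1) + 2*(-2)*conj(1) + 3*(-1)*conj(-1) + 3*(1)*conj(-1)]
      = (1/12)[(7) + (5) + (-8) + (-4) + (3) + (-3)] = 0/12 = 0
  <chi_rho, chi_3> = (1/12)[1*(7)*conj(1) + 1*(5)*conj(-1) + 2*(-4)*conj(-1) + 2*(-2)*conj(1) + 3*(-1)*conj(1) + 3*(1)*conj(-1)]
      = (1/12)[(7) + (-5) + (8) + (-4) + (-3) + (-3)] = 0/12 = 0
  <chi_rho, chi_4> = (1/12)[1*(7)*conj(1) + 1*(5)*conj(-1) + 2*(-4)*conj(-1) + 2*(-2)*conj(1) + 3*(-1)*conj(-1) + 3*(1)*conj(1)]
      = (1/12)[(7) + (-5) + (8) + (-4) + (3) + (3)] = 12/12 = 1
  <chi_rho, chi_5> = (1/12)[1*(7)*conj(2) + 1*(5)*conj(-2) + 2*(-4)*conj(1) + 2*(-2)*conj(-1) + 3*(-1)*conj(0) + 3*(1)*conj(0)]
      = (1/12)[(14) + (-10) + (-8) + (4) + (0) + (0)] = 0/12 = 0
  <chi_rho, chi_6> = (1/12)[1*(7)*conj(2) + 1*(5)*conj(2) + 2*(-4)*conj(-1) + 2*(-2)*conj(-1) + 3*(-1)*conj(0) + 3*(1)*conj(0)]
      = (1/12)[(14) + (10) + (8) + (4) + (0) + (0)] = 36/12 = 3
Dimension check: dim(rho) = sum (mult * dim) = 0*1 + 0*1 + 0*1 + 1*1 + 0*2 + 3*2 = 7 = chi_rho(e) = 7.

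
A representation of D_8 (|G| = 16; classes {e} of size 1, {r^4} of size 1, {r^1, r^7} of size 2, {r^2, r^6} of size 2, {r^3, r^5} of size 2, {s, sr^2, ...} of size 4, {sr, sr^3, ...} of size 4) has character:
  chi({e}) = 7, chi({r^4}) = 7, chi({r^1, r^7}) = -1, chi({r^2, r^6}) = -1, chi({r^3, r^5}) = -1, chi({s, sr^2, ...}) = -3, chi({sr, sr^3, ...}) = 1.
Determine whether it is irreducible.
Not irreducible (reducible): <chi, chi> = 9 > 1.

Details: <chi, chi> = (1/|G|) sum_C |C| * |chi(C)|^2 = (1/16)[1*|7|^2 + 1*|7|^2 + 2*|-1|^2 + 2*|-1|^2 + 2*|-1|^2 + 4*|-3|^2 + 4*|1|^2]
  = (1/16)[(49) + (49) + (2) + (2) + (2) + (36) + (4)] = 144/16 = 9.
A character is irreducible iff <chi, chi> = 1, so this representation is reducible.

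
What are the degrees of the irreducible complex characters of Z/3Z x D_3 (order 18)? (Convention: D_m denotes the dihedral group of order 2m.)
Dimensions: 1, 1, 1, 1, 1, 1, 2, 2, 2

Derivation: There are 9 irreducibles (= number of conjugacy classes). Their dimensions d_i satisfy sum d_i^2 = |G| = 18: 1 + 1 + 1 + 1 + 1 + 1 + 4 + 4 + 4 = 18. (For the product with Z/3Z: each of the 3 1-dim characters of Z/3Z tensors with each irrep of D_3, giving 3 copies of each D_3-dimension.)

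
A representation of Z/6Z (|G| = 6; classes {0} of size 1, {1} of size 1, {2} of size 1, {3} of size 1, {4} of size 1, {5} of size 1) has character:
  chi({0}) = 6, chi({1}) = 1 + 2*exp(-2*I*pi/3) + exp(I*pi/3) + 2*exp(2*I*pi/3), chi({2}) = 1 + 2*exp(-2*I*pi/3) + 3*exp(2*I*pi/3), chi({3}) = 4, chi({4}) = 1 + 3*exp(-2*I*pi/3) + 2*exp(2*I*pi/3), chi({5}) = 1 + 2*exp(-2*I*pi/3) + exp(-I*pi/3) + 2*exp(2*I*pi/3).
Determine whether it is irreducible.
Not irreducible (reducible): <chi, chi> = 10 > 1.

Explanation: <chi, chi> = (1/|G|) sum_C |C| * |chi(C)|^2 = (1/6)[1*|6|^2 + 1*|1 + 2*exp(-2*I*pi/3) + exp(I*pi/3) + 2*exp(2*I*pi/3)|^2 + 1*|1 + 2*exp(-2*I*pi/3) + 3*exp(2*I*pi/3)|^2 + 1*|4|^2 + 1*|1 + 3*exp(-2*I*pi/3) + 2*exp(2*I*pi/3)|^2 + 1*|1 + 2*exp(-2*I*pi/3) + exp(-I*pi/3) + 2*exp(2*I*pi/3)|^2]
  = (1/6)[(36) + (1) + (3) + (16) + (3) + (1)] = 60/6 = 10.
(Exp terms are combined using exp(i*s)*conj(exp(i*t)) = exp(i*(s-t)), and sums of them are collapsed using the identity that for every m > 1 the m distinct m-th roots of unity sum to 0, e.g. 1 + exp(2*I*pi/3) + exp(-2*I*pi/3) = 0.)
A character is irreducible iff <chi, chi> = 1, so this representation is reducible.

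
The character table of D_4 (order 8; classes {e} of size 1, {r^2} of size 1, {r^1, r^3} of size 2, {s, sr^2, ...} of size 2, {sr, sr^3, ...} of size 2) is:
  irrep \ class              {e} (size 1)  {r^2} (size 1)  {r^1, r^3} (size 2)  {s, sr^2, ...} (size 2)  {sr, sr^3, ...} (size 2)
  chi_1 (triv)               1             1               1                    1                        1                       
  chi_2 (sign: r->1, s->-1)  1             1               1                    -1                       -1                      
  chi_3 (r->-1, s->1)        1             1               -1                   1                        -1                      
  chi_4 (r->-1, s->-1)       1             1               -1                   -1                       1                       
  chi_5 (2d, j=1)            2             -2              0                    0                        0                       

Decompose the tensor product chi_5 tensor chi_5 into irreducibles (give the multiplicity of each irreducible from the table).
chi_5 tensor chi_5 = chi_1 + chi_2 + chi_3 + chi_4 (all other irreducibles have multiplicity 0).

Reasoning: The character of a tensor product is the pointwise product (chi_5 * chi_5)(C) = chi_5(C) * chi_5(C):
  {e}: (2)*(2), {r^2}: (-2)*(-2), {r^1, r^3}: (0)*(0), {s, sr^2, ...}: (0)*(0), {sr, sr^3, ...}: (0)*(0)
so (chi_5 * chi_5) takes values
  {e} -> 4, {r^2} -> 4, {r^1, r^3} -> 0, {s, sr^2, ...} -> 0, {sr, sr^3, ...} -> 0.
Now take the inner product of this character with each irreducible chi from the table, <chi_5*chi_5, chi> = (1/8) sum_C |C| (chi_5*chi_5)(C) conj(chi(C)):
  <chi_5*chi_5, chi_1> = (1/8)[1*(4)*conj(1) + 1*(4)*conj(1) + 2*(0)*conj(1) + 2*(0)*conj(1) + 2*(0)*conj(1)]
      = (1/8)[(4) + (4) + (0) + (0) + (0)] = 8/8 = 1
  <chi_5*chi_5, chi_2> = (1/8)[1*(4)*conj(1) + 1*(4)*conj(1) + 2*(0)*conj(1) + 2*(0)*conj(-1) + 2*(0)*conj(-1)]
      = (1/8)[(4) + (4) + (0) + (0) + (0)] = 8/8 = 1
  <chi_5*chi_5, chi_3> = (1/8)[1*(4)*conj(1) + 1*(4)*conj(1) + 2*(0)*conj(-1) + 2*(0)*conj(1) + 2*(0)*conj(-1)]
      = (1/8)[(4) + (4) + (0) + (0) + (0)] = 8/8 = 1
  <chi_5*chi_5, chi_4> = (1/8)[1*(4)*conj(1) + 1*(4)*conj(1) + 2*(0)*conj(-1) + 2*(0)*conj(-1) + 2*(0)*conj(1)]
      = (1/8)[(4) + (4) + (0) + (0) + (0)] = 8/8 = 1
  <chi_5*chi_5, chi_5> = (1/8)[1*(4)*conj(2) + 1*(4)*conj(-2) + 2*(0)*conj(0) + 2*(0)*conj(0) + 2*(0)*conj(0)]
      = (1/8)[(8) + (-8) + (0) + (0) + (0)] = 0/8 = 0
Hence the multiplicities are chi_1: 1, chi_2: 1, chi_3: 1, chi_4: 1. Dimension check: dim(chi_5)*dim(chi_5) = 2*2 = 4 and sum (mult * dim) = 1*1 + 1*1 + 1*1 + 1*1 = 4.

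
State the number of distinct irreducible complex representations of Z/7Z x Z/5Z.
35

Justification: The number of irreducible complex representations of a finite group equals its number of conjugacy classes. Z/7Z x Z/5Z is abelian of order 35, so every element is its own conjugacy class: 35 classes, so Z/7Z x Z/5Z (order 35) has exactly 35 irreducible complex representations.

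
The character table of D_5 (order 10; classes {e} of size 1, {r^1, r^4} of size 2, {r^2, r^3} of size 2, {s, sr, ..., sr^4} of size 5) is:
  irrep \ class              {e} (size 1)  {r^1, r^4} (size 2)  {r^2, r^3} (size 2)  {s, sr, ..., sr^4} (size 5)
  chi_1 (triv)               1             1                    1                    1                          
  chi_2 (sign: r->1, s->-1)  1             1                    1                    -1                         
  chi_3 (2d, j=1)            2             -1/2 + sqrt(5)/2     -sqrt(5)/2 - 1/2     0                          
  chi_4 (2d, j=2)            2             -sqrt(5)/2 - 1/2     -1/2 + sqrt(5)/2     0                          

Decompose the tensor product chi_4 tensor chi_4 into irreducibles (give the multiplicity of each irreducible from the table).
chi_4 tensor chi_4 = chi_1 + chi_2 + chi_3 (all other irreducibles have multiplicity 0).

Proof sketch: The character of a tensor product is the pointwise product (chi_4 * chi_4)(C) = chi_4(C) * chi_4(C):
  {e}: (2)*(2), {r^1, r^4}: (-sqrt(5)/2 - 1/2)*(-sqrt(5)/2 - 1/2), {r^2, r^3}: (-1/2 + sqrt(5)/2)*(-1/2 + sqrt(5)/2), {s, sr, ..., sr^4}: (0)*(0)
so (chi_4 * chi_4) takes values
  {e} -> 4, {r^1, r^4} -> sqrt(5)/2 + 3/2, {r^2, r^3} -> 3/2 - sqrt(5)/2, {s, sr, ..., sr^4} -> 0.
Now take the inner product of this character with each irreducible chi from the table, <chi_4*chi_4, chi> = (1/10) sum_C |C| (chi_4*chi_4)(C) conj(chi(C)):
  <chi_4*chi_4, chi_1> = (1/10)[1*(4)*conj(1) + 2*(sqrt(5)/2 + 3/2)*conj(1) + 2*(3/2 - sqrt(5)/2)*conj(1) + 5*(0)*conj(1)]
      = (1/10)[(4) + (sqrt(5) + 3) + (3 - sqrt(5)) + (0)] = 10/10 = 1
  <chi_4*chi_4, chi_2> = (1/10)[1*(4)*conj(1) + 2*(sqrt(5)/2 + 3/2)*conj(1) + 2*(3/2 - sqrt(5)/2)*conj(1) + 5*(0)*conj(-1)]
      = (1/10)[(4) + (sqrt(5) + 3) + (3 - sqrt(5)) + (0)] = 10/10 = 1
  <chi_4*chi_4, chi_3> = (1/10)[1*(4)*conj(2) + 2*(sqrt(5)/2 + 3/2)*conj(-1/2 + sqrt(5)/2) + 2*(3/2 - sqrt(5)/2)*conj(-sqrt(5)/2 - 1/2) + 5*(0)*conj(0)]
      = (1/10)[(8) + (1 + sqrt(5)) + (1 - sqrt(5)) + (0)] = 10/10 = 1
  <chi_4*chi_4, chi_4> = (1/10)[1*(4)*conj(2) + 2*(sqrt(5)/2 + 3/2)*conj(-sqrt(5)/2 - 1/2) + 2*(3/2 - sqrt(5)/2)*conj(-1/2 + sqrt(5)/2) + 5*(0)*conj(0)]
      = (1/10)[(8) + (-2*sqrt(5) - 4) + (-4 + 2*sqrt(5)) + (0)] = 0/10 = 0
Hence the multiplicities are chi_1: 1, chi_2: 1, chi_3: 1. Dimension check: dim(chi_4)*dim(chi_4) = 2*2 = 4 and sum (mult * dim) = 1*1 + 1*1 + 1*2 = 4.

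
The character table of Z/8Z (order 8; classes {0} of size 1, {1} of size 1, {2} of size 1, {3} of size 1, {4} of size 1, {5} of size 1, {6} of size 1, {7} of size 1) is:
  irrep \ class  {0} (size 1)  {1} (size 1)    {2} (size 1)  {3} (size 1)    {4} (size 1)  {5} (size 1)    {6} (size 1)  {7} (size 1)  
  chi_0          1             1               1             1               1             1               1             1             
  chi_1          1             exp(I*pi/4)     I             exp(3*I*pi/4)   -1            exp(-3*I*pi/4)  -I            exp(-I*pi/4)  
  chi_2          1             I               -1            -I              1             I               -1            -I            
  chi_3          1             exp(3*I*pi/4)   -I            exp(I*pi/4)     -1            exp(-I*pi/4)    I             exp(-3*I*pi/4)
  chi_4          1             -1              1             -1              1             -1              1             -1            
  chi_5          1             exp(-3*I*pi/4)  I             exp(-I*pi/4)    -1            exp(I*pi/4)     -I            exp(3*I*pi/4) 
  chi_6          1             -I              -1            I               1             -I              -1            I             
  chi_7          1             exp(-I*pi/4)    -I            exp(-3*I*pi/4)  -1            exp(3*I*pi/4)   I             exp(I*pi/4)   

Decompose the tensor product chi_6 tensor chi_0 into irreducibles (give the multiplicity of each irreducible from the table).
chi_6 tensor chi_0 = chi_6 (all other irreducibles have multiplicity 0).

Working: The character of a tensor product is the pointwise product (chi_6 * chi_0)(C) = chi_6(C) * chi_0(C):
  {0}: (1)*(1), {1}: (-I)*(1), {2}: (-1)*(1), {3}: (I)*(1), {4}: (1)*(1), {5}: (-I)*(1), {6}: (-1)*(1), {7}: (I)*(1)
so (chi_6 * chi_0) takes values
  {0} -> 1, {1} -> -I, {2} -> -1, {3} -> I, {4} -> 1, {5} -> -I, {6} -> -1, {7} -> I.
Now take the inner product of this character with each irreducible chi from the table, <chi_6*chi_0, chi> = (1/8) sum_C |C| (chi_6*chi_0)(C) conj(chi(C)):
  <chi_6*chi_0, chi_0> = (1/8)[1*(1)*conj(1) + 1*(-I)*conj(1) + 1*(-1)*conj(1) + 1*(I)*conj(1) + 1*(1)*conj(1) + 1*(-I)*conj(1) + 1*(-1)*conj(1) + 1*(I)*conj(1)]
      = (1/8)[(1) + (-I) + (-1) + (I) + (1) + (-I) + (-1) + (I)] = 0/8 = 0
  <chi_6*chi_0, chi_1> = (1/8)[1*(1)*conj(1) + 1*(-I)*conj(exp(I*pi/4)) + 1*(-1)*conj(I) + 1*(I)*conj(exp(3*I*pi/4)) + 1*(1)*conj(-1) + 1*(-I)*conj(exp(-3*I*pi/4)) + 1*(-1)*conj(-I) + 1*(I)*conj(exp(-I*pi/4))]
      = (1/8)[(1) + (-exp(I*pi/4)) + (I) + (exp(-I*pi/4)) + (-1) + (-exp(-3*I*pi/4)) + (-I) + (exp(3*I*pi/4))] = 0/8 = 0
  <chi_6*chi_0, chi_2> = (1/8)[1*(1)*conj(1) + 1*(-I)*conj(I) + 1*(-1)*conj(-1) + 1*(I)*conj(-I) + 1*(1)*conj(1) + 1*(-I)*conj(I) + 1*(-1)*conj(-1) + 1*(I)*conj(-I)]
      = (1/8)[(1) + (-1) + (1) + (-1) + (1) + (-1) + (1) + (-1)] = 0/8 = 0
  <chi_6*chi_0, chi_3> = (1/8)[1*(1)*conj(1) + 1*(-I)*conj(exp(3*I*pi/4)) + 1*(-1)*conj(-I) + 1*(I)*conj(exp(I*pi/4)) + 1*(1)*conj(-1) + 1*(-I)*conj(exp(-I*pi/4)) + 1*(-1)*conj(I) + 1*(I)*conj(exp(-3*I*pi/4))]
      = (1/8)[(1) + (-exp(-I*pi/4)) + (-I) + (exp(I*pi/4)) + (-1) + (-exp(3*I*pi/4)) + (I) + (exp(-3*I*pi/4))] = 0/8 = 0
  <chi_6*chi_0, chi_4> = (1/8)[1*(1)*conj(1) + 1*(-I)*conj(-1) + 1*(-1)*conj(1) + 1*(I)*conj(-1) + 1*(1)*conj(1) + 1*(-I)*conj(-1) + 1*(-1)*conj(1) + 1*(I)*conj(-1)]
      = (1/8)[(1) + (I) + (-1) + (-I) + (1) + (I) + (-1) + (-I)] = 0/8 = 0
  <chi_6*chi_0, chi_5> = (1/8)[1*(1)*conj(1) + 1*(-I)*conj(exp(-3*I*pi/4)) + 1*(-1)*conj(I) + 1*(I)*conj(exp(-I*pi/4)) + 1*(1)*conj(-1) + 1*(-I)*conj(exp(I*pi/4)) + 1*(-1)*conj(-I) + 1*(I)*conj(exp(3*I*pi/4))]
      = (1/8)[(1) + (-exp(-3*I*pi/4)) + (I) + (exp(3*I*pi/4)) + (-1) + (-exp(I*pi/4)) + (-I) + (exp(-I*pi/4))] = 0/8 = 0
  <chi_6*chi_0, chi_6> = (1/8)[1*(1)*conj(1) + 1*(-I)*conj(-I) + 1*(-1)*conj(-1) + 1*(I)*conj(I) + 1*(1)*conj(1) + 1*(-I)*conj(-I) + 1*(-1)*conj(-1) + 1*(I)*conj(I)]
      = (1/8)[(1) + (1) + (1) + (1) + (1) + (1) + (1) + (1)] = 8/8 = 1
  <chi_6*chi_0, chi_7> = (1/8)[1*(1)*conj(1) + 1*(-I)*conj(exp(-I*pi/4)) + 1*(-1)*conj(-I) + 1*(I)*conj(exp(-3*I*pi/4)) + 1*(1)*conj(-1) + 1*(-I)*conj(exp(3*I*pi/4)) + 1*(-1)*conj(I) + 1*(I)*conj(exp(I*pi/4))]
      = (1/8)[(1) + (-exp(3*I*pi/4)) + (-I) + (exp(-3*I*pi/4)) + (-1) + (-exp(-I*pi/4)) + (I) + (exp(I*pi/4))] = 0/8 = 0
(Exp terms are combined using exp(i*s)*conj(exp(i*t)) = exp(i*(s-t)), and sums of them are collapsed using the identity that for every m > 1 the m distinct m-th roots of unity sum to 0, e.g. 1 + exp(2*I*pi/3) + exp(-2*I*pi/3) = 0.)
Hence the multiplicities are chi_6: 1. Dimension check: dim(chi_6)*dim(chi_0) = 1*1 = 1 and sum (mult * dim) = 1*1 = 1.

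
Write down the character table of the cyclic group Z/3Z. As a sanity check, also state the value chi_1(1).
Character table of Z/3Z (irreps indexed chi_0,...,chi_2 with chi_k(m) = zeta_3^(k*m), zeta_3 = exp(2*pi*i/3)):
  irrep \ class  {0} (size 1)  {1} (size 1)    {2} (size 1)  
  chi_0          1             1               1             
  chi_1          1             exp(2*I*pi/3)   exp(-2*I*pi/3)
  chi_2          1             exp(-2*I*pi/3)  exp(2*I*pi/3) 

Spot check: chi_1(1) = zeta_3^(1*1) = zeta_3^1 = exp(2*I*pi/3).

Solution. Z/3Z is abelian, so all 3 irreducible complex representations are 1-dimensional. They are given by chi_k(m) = zeta_3^(k*m) for k = 0,...,2. Row orthogonality: sum_m chi_k(m) conj(chi_l(m)) = 3 * [k = l].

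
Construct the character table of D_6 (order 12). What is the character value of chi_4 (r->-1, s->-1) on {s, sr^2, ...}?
Conjugacy classes: {e} of size 1, {r^3} of size 1, {r^1, r^5} of size 2, {r^2, r^4} of size 2, {s, sr^2, ...} of size 3, {sr, sr^3, ...} of size 3.
Character table:
  irrep \ class              {e} (size 1)  {r^3} (size 1)  {r^1, r^5} (size 2)  {r^2, r^4} (size 2)  {s, sr^2, ...} (size 3)  {sr, sr^3, ...} (size 3)
  chi_1 (triv)               1             1               1                    1                    1                        1                       
  chi_2 (sign: r->1, s->-1)  1             1               1                    1                    -1                       -1                      
  chi_3 (r->-1, s->1)        1             -1              -1                   1                    1                        -1                      
  chi_4 (r->-1, s->-1)       1             -1              -1                   1                    -1                       1                       
  chi_5 (2d, j=1)            2             -2              1                    -1                   0                        0                       
  chi_6 (2d, j=2)            2             2               -1                   -1                   0                        0                       

Spot check: chi_4 (r->-1, s->-1) on {s, sr^2, ...} = -1.

Derivation: D_6 has order 2*6 = 12 with 6 conjugacy classes, hence 6 irreducibles. Sum of squared dims 1 + 1 + 1 + 1 + 4 + 4 = 12 = |G|. Linear characters come from the abelianisation; the 2-dimensional irreps have character r^k -> 2*cos(2*pi*j*k/6), reflections -> 0.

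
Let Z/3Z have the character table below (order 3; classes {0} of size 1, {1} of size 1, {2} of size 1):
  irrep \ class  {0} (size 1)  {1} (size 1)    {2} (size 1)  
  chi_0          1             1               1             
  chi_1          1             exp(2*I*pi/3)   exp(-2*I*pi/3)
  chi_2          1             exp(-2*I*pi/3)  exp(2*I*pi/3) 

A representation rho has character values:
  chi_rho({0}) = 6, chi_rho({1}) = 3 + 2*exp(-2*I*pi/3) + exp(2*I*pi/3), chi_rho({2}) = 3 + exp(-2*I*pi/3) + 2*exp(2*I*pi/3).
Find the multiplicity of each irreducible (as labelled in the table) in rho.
Multiplicities: chi_0: 3, chi_1: 1, chi_2: 2.

Proof sketch: Use <chi_rho, chi> = (1/|G|) sum_C |C| * chi_rho(C) * conj(chi(C)) with |G| = 3 for each irreducible chi in the table:
  <chi_rho, chi_0> = (1/3)[1*(6)*conj(1) + 1*(3 + 2*exp(-2*I*pi/3) + exp(2*I*pi/3))*conj(1) + 1*(3 + exp(-2*I*pi/3) + 2*exp(2*I*pi/3))*conj(1)]
      = (1/3)[(6) + (3 + 2*exp(-2*I*pi/3) + exp(2*I*pi/3)) + (3 + exp(-2*I*pi/3) + 2*exp(2*I*pi/3))] = 9/3 = 3
  <chi_rho, chi_1> = (1/3)[1*(6)*conj(1) + 1*(3 + 2*exp(-2*I*pi/3) + exp(2*I*pi/3))*conj(exp(2*I*pi/3)) + 1*(3 + exp(-2*I*pi/3) + 2*exp(2*I*pi/3))*conj(exp(-2*I*pi/3))]
      = (1/3)[(6) + (1 + 3*exp(-2*I*pi/3) + 2*exp(2*I*pi/3)) + (1 + 2*exp(-2*I*pi/3) + 3*exp(2*I*pi/3))] = 3/3 = 1
  <chi_rho, chi_2> = (1/3)[1*(6)*conj(1) + 1*(3 + 2*exp(-2*I*pi/3) + exp(2*I*pi/3))*conj(exp(-2*I*pi/3)) + 1*(3 + exp(-2*I*pi/3) + 2*exp(2*I*pi/3))*conj(exp(2*I*pi/3))]
      = (1/3)[(6) + (2 + exp(-2*I*pi/3) + 3*exp(2*I*pi/3)) + (2 + 3*exp(-2*I*pi/3) + exp(2*I*pi/3))] = 6/3 = 2
(Exp terms are combined using exp(i*s)*conj(exp(i*t)) = exp(i*(s-t)), and sums of them are collapsed using the identity that for every m > 1 the m distinct m-th roots of unity sum to 0, e.g. 1 + exp(2*I*pi/3) + exp(-2*I*pi/3) = 0.)
Dimension check: dim(rho) = sum (mult * dim) = 3*1 + 1*1 + 2*1 = 6 = chi_rho(e) = 6.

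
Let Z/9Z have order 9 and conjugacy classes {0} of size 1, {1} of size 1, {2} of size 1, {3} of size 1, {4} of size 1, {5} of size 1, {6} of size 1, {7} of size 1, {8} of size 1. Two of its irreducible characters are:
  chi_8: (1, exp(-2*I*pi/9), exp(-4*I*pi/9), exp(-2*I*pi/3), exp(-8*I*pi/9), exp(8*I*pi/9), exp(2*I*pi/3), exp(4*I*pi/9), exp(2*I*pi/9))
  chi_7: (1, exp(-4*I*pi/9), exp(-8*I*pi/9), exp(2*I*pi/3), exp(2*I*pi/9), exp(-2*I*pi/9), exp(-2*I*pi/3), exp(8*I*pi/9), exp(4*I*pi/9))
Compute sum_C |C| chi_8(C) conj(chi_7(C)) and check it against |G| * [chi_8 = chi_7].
Sum = 0; so <chi_8, chi_7> = 0 (distinct irreducibles are orthogonal).

Derivation: Compute term by term over conjugacy classes (|C| * chi_8(C) * conj(chi_7(C))):
  1*(1)*conj(1) + 1*(exp(-2*I*pi/9))*conj(exp(-4*I*pi/9)) + 1*(exp(-4*I*pi/9))*conj(exp(-8*I*pi/9)) + 1*(exp(-2*I*pi/3))*conj(exp(2*I*pi/3)) + 1*(exp(-8*I*pi/9))*conj(exp(2*I*pi/9)) + 1*(exp(8*I*pi/9))*conj(exp(-2*I*pi/9)) + 1*(exp(2*I*pi/3))*conj(exp(-2*I*pi/3)) + 1*(exp(4*I*pi/9))*conj(exp(8*I*pi/9)) + 1*(exp(2*I*pi/9))*conj(exp(4*I*pi/9))
  = (1) + (exp(2*I*pi/9)) + (exp(4*I*pi/9)) + (exp(2*I*pi/3)) + (exp(8*I*pi/9)) + (exp(-8*I*pi/9)) + (exp(-2*I*pi/3)) + (exp(-4*I*pi/9)) + (exp(-2*I*pi/9))
  = 0.
(Exp terms are combined using exp(i*s)*conj(exp(i*t)) = exp(i*(s-t)), and sums of them are collapsed using the identity that for every m > 1 the m distinct m-th roots of unity sum to 0, e.g. 1 + exp(2*I*pi/3) + exp(-2*I*pi/3) = 0.)
Dividing by |G| = 9 gives 0/9 = 0, matching the row-orthogonality relation <chi_8, chi_7> = [chi_8 = chi_7].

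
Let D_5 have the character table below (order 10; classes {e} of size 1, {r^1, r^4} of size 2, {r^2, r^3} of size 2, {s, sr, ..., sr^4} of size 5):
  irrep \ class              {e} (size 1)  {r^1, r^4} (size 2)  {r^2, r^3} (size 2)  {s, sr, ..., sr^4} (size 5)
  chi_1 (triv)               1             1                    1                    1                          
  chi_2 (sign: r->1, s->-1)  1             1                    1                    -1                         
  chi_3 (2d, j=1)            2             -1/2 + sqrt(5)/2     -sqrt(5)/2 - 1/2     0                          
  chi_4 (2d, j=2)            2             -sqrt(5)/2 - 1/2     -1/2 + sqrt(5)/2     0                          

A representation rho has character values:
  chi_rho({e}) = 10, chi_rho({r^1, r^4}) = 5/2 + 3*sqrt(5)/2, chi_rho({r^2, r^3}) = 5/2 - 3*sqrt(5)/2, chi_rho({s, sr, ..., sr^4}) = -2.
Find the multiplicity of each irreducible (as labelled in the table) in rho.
Multiplicities: chi_1: 1, chi_2: 3, chi_3: 3, chi_4: 0.

Solution. Use <chi_rho, chi> = (1/|G|) sum_C |C| * chi_rho(C) * conj(chi(C)) with |G| = 10 for each irreducible chi in the table:
  <chi_rho, chi_1> = (1/10)[1*(10)*conj(1) + 2*(5/2 + 3*sqrt(5)/2)*conj(1) + 2*(5/2 - 3*sqrt(5)/2)*conj(1) + 5*(-2)*conj(1)]
      = (1/10)[(10) + (5 + 3*sqrt(5)) + (5 - 3*sqrt(5)) + (-10)] = 10/10 = 1
  <chi_rho, chi_2> = (1/10)[1*(10)*conj(1) + 2*(5/2 + 3*sqrt(5)/2)*conj(1) + 2*(5/2 - 3*sqrt(5)/2)*conj(1) + 5*(-2)*conj(-1)]
      = (1/10)[(10) + (5 + 3*sqrt(5)) + (5 - 3*sqrt(5)) + (10)] = 30/10 = 3
  <chi_rho, chi_3> = (1/10)[1*(10)*conj(2) + 2*(5/2 + 3*sqrt(5)/2)*conj(-1/2 + sqrt(5)/2) + 2*(5/2 - 3*sqrt(5)/2)*conj(-sqrt(5)/2 - 1/2) + 5*(-2)*conj(0)]
      = (1/10)[(20) + (sqrt(5) + 5) + (5 - sqrt(5)) + (0)] = 30/10 = 3
  <chi_rho, chi_4> = (1/10)[1*(10)*conj(2) + 2*(5/2 + 3*sqrt(5)/2)*conj(-sqrt(5)/2 - 1/2) + 2*(5/2 - 3*sqrt(5)/2)*conj(-1/2 + sqrt(5)/2) + 5*(-2)*conj(0)]
      = (1/10)[(20) + (-10 - 4*sqrt(5)) + (-10 + 4*sqrt(5)) + (0)] = 0/10 = 0
Dimension check: dim(rho) = sum (mult * dim) = 1*1 + 3*1 + 3*2 + 0*2 = 10 = chi_rho(e) = 10.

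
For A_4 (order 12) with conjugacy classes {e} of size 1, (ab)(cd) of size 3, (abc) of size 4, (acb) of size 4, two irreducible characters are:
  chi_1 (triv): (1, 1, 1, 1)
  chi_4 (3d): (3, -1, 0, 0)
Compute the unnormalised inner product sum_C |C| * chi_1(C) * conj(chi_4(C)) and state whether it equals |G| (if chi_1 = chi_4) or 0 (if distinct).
Sum = 0; so <chi_1, chi_4> = 0 (distinct irreducibles are orthogonal).

Justification: Compute term by term over conjugacy classes (|C| * chi_1(C) * conj(chi_4(C))):
  1*(1)*conj(3) + 3*(1)*conj(-1) + 4*(1)*conj(0) + 4*(1)*conj(0)
  = (3) + (-3) + (0) + (0)
  = 0.
(Exp terms are combined using exp(i*s)*conj(exp(i*t)) = exp(i*(s-t)), and sums of them are collapsed using the identity that for every m > 1 the m distinct m-th roots of unity sum to 0, e.g. 1 + exp(2*I*pi/3) + exp(-2*I*pi/3) = 0.)
Dividing by |G| = 12 gives 0/12 = 0, matching the row-orthogonality relation <chi_1, chi_4> = [chi_1 = chi_4].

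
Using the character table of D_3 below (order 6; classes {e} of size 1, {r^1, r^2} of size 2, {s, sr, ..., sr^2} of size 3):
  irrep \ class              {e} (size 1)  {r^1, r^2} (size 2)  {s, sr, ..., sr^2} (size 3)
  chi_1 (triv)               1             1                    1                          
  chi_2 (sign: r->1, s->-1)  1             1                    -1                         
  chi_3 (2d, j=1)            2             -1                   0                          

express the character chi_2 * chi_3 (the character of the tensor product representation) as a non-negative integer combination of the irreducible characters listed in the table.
chi_2 tensor chi_3 = chi_3 (all other irreducibles have multiplicity 0).

Explanation: The character of a tensor product is the pointwise product (chi_2 * chi_3)(C) = chi_2(C) * chi_3(C):
  {e}: (1)*(2), {r^1, r^2}: (1)*(-1), {s, sr, ..., sr^2}: (-1)*(0)
so (chi_2 * chi_3) takes values
  {e} -> 2, {r^1, r^2} -> -1, {s, sr, ..., sr^2} -> 0.
Now take the inner product of this character with each irreducible chi from the table, <chi_2*chi_3, chi> = (1/6) sum_C |C| (chi_2*chi_3)(C) conj(chi(C)):
  <chi_2*chi_3, chi_1> = (1/6)[1*(2)*conj(1) + 2*(-1)*conj(1) + 3*(0)*conj(1)]
      = (1/6)[(2) + (-2) + (0)] = 0/6 = 0
  <chi_2*chi_3, chi_2> = (1/6)[1*(2)*conj(1) + 2*(-1)*conj(1) + 3*(0)*conj(-1)]
      = (1/6)[(2) + (-2) + (0)] = 0/6 = 0
  <chi_2*chi_3, chi_3> = (1/6)[1*(2)*conj(2) + 2*(-1)*conj(-1) + 3*(0)*conj(0)]
      = (1/6)[(4) + (2) + (0)] = 6/6 = 1
Hence the multiplicities are chi_3: 1. Dimension check: dim(chi_2)*dim(chi_3) = 1*2 = 2 and sum (mult * dim) = 1*2 = 2.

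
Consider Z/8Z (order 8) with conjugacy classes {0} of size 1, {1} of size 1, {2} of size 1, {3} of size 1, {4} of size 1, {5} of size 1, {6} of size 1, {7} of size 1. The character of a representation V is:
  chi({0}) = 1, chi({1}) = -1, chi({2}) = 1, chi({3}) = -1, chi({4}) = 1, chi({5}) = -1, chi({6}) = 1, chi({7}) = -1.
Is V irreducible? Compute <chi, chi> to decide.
Irreducible: <chi, chi> = 1.

Solution. <chi, chi> = (1/|G|) sum_C |C| * |chi(C)|^2 = (1/8)[1*|1|^2 + 1*|-1|^2 + 1*|1|^2 + 1*|-1|^2 + 1*|1|^2 + 1*|-1|^2 + 1*|1|^2 + 1*|-1|^2]
  = (1/8)[(1) + (1) + (1) + (1) + (1) + (1) + (1) + (1)] = 8/8 = 1.
(Exp terms are combined using exp(i*s)*conj(exp(i*t)) = exp(i*(s-t)), and sums of them are collapsed using the identity that for every m > 1 the m distinct m-th roots of unity sum to 0, e.g. 1 + exp(2*I*pi/3) + exp(-2*I*pi/3) = 0.)
A character is irreducible iff <chi, chi> = 1, so this representation is irreducible.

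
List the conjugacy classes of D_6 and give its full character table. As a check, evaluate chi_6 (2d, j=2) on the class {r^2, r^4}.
Conjugacy classes: {e} of size 1, {r^3} of size 1, {r^1, r^5} of size 2, {r^2, r^4} of size 2, {s, sr^2, ...} of size 3, {sr, sr^3, ...} of size 3.
Character table:
  irrep \ class              {e} (size 1)  {r^3} (size 1)  {r^1, r^5} (size 2)  {r^2, r^4} (size 2)  {s, sr^2, ...} (size 3)  {sr, sr^3, ...} (size 3)
  chi_1 (triv)               1             1               1                    1                    1                        1                       
  chi_2 (sign: r->1, s->-1)  1             1               1                    1                    -1                       -1                      
  chi_3 (r->-1, s->1)        1             -1              -1                   1                    1                        -1                      
  chi_4 (r->-1, s->-1)       1             -1              -1                   1                    -1                       1                       
  chi_5 (2d, j=1)            2             -2              1                    -1                   0                        0                       
  chi_6 (2d, j=2)            2             2               -1                   -1                   0                        0                       

Spot check: chi_6 (2d, j=2) on {r^2, r^4} = -1.

Details: D_6 has order 2*6 = 12 with 6 conjugacy classes, hence 6 irreducibles. Sum of squared dims 1 + 1 + 1 + 1 + 4 + 4 = 12 = |G|. Linear characters come from the abelianisation; the 2-dimensional irreps have character r^k -> 2*cos(2*pi*j*k/6), reflections -> 0.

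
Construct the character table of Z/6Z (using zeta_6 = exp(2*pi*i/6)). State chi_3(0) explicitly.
Character table of Z/6Z (irreps indexed chi_0,...,chi_5 with chi_k(m) = zeta_6^(k*m), zeta_6 = exp(2*pi*i/6)):
  irrep \ class  {0} (size 1)  {1} (size 1)    {2} (size 1)    {3} (size 1)  {4} (size 1)    {5} (size 1)  
  chi_0          1             1               1               1             1               1             
  chi_1          1             exp(I*pi/3)     exp(2*I*pi/3)   -1            exp(-2*I*pi/3)  exp(-I*pi/3)  
  chi_2          1             exp(2*I*pi/3)   exp(-2*I*pi/3)  1             exp(2*I*pi/3)   exp(-2*I*pi/3)
  chi_3          1             -1              1               -1            1               -1            
  chi_4          1             exp(-2*I*pi/3)  exp(2*I*pi/3)   1             exp(-2*I*pi/3)  exp(2*I*pi/3) 
  chi_5          1             exp(-I*pi/3)    exp(-2*I*pi/3)  -1            exp(2*I*pi/3)   exp(I*pi/3)   

Spot check: chi_3(0) = zeta_6^(3*0) = zeta_6^0 = 1.

Proof sketch: Z/6Z is abelian, so all 6 irreducible complex representations are 1-dimensional. They are given by chi_k(m) = zeta_6^(k*m) for k = 0,...,5. Row orthogonality: sum_m chi_k(m) conj(chi_l(m)) = 6 * [k = l].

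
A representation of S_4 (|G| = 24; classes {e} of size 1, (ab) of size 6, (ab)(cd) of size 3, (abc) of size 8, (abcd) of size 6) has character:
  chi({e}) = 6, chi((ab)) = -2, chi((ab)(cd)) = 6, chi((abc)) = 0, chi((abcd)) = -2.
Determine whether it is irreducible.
Not irreducible (reducible): <chi, chi> = 8 > 1.

Solution. <chi, chi> = (1/|G|) sum_C |C| * |chi(C)|^2 = (1/24)[1*|6|^2 + 6*|-2|^2 + 3*|6|^2 + 8*|0|^2 + 6*|-2|^2]
  = (1/24)[(36) + (24) + (108) + (0) + (24)] = 192/24 = 8.
A character is irreducible iff <chi, chi> = 1, so this representation is reducible.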